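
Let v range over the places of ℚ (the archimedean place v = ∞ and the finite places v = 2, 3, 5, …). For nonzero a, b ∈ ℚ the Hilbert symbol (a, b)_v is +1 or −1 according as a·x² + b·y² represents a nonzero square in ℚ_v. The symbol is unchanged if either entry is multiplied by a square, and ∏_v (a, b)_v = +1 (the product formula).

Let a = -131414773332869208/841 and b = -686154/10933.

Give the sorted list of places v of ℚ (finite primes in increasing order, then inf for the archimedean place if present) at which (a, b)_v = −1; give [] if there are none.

Mod squares: a ≡ -176358, b ≡ -9282. Check v ∈ {∞, 2, 3, 7, 13, 17, 19, 29, 31}.
v=∞: -176358 < 0 and -9282 < 0  ⇒  (a,b)_∞ = -1.
v=3: a=3^5·(≡2), b=3^1·(≡2) mod 3; (2|3)=-1, (2|3)=-1; (−1)^{5·1·1}·(-1)^1·(-1)^5 = -1.
v=13: a=13^3·(≡7), b=13^-1·(≡10) mod 13; (7|13)=-1, (10|13)=+1; (−1)^{3·-1·6}·(-1)^-1·(+1)^3 = -1.
v=31: a=31^2·(≡16), b=31^2·(≡28) mod 31; (16|31)=+1, (28|31)=+1; (−1)^{2·2·15}·(+1)^2·(+1)^2 = +1.
v=7: a=7^3·(≡6), b=7^1·(≡1) mod 7; (6|7)=-1, (1|7)=+1; (−1)^{3·1·3}·(-1)^1·(+1)^3 = +1.
v=2: v_2(a)=3, v_2(b)=1; units ≡ 5, 7 (mod 8); ε·ε+αω+βω = 0·1+3·0+1·1 ≡ 1  ⇒  (a,b)_2 = -1.
v=19: a=19^1·(≡17), b=19^0·(≡11) mod 19; (17|19)=+1, (11|19)=+1; (−1)^{1·0·9}·(+1)^0·(+1)^1 = +1.
v=17: a=17^3·(≡8), b=17^1·(≡15) mod 17; (8|17)=+1, (15|17)=+1; (−1)^{3·1·8}·(+1)^1·(+1)^3 = +1.
v=29: a=29^-2·(≡9), b=29^-2·(≡19) mod 29; (9|29)=+1, (19|29)=-1; (−1)^{-2·-2·14}·(+1)^-2·(-1)^-2 = +1.
Ram(-176358, -9282) = {2, 3, 13, ∞}; no ℚ_2-point on the conic.

[2, 3, 13, inf]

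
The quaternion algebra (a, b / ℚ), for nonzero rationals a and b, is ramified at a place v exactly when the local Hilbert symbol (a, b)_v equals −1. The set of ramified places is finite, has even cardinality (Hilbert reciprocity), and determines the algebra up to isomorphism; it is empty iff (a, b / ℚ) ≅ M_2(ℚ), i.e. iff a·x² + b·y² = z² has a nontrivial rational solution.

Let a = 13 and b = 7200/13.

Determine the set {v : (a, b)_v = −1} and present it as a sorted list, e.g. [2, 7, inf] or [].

(a, b) ≡ (13, 26) mod (ℚ^×)²; places V = {2, 3, 5, 13, ∞}.
(a,b)_2: α=0, β=5; u≡5, v≡5 (mod 8); ε(u)ε(v)=0·0, αω(v)=0·1, βω(u)=5·1; sum ≡ 1  ⇒  -1.
(a,b)_∞: sgn(13)=+, sgn(26)=+, so +1.
(a,b)_3: α=0, u≡1; β=2, v≡2 (mod 3); (1|3)=+1, (2|3)=-1; sign (−1)^0·+1^2·-1^0 = +1.
(a,b)_13: α=1, u≡1; β=-1, v≡11 (mod 13); (1|13)=+1, (11|13)=-1; sign (−1)^0·+1^-1·-1^1 = -1.
(a,b)_5: α=0, u≡3; β=2, v≡1 (mod 5); (3|5)=-1, (1|5)=+1; sign (−1)^0·-1^2·+1^0 = +1.
Ram(13, 26) = {2, 13}; no ℚ_2-point on the conic.

[2, 13]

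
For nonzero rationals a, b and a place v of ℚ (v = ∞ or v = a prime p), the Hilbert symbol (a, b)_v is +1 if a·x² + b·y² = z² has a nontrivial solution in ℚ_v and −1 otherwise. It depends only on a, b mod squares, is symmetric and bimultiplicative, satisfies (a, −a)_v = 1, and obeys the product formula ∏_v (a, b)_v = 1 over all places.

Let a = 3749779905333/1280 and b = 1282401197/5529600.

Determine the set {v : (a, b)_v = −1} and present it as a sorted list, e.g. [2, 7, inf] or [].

[3, 5, 7, 17]

Mod squares: a ≡ 1785, b ≡ 462. Check v ∈ {∞, 2, 3, 5, 7, 11, 17, 53}.
v=53: a=53^0·(≡17), b=53^2·(≡11) mod 53; (17|53)=+1, (11|53)=+1; (−1)^{0·2·26}·(+1)^2·(+1)^0 = +1.
v=3: a=3^1·(≡1), b=3^-3·(≡1) mod 3; (1|3)=+1, (1|3)=+1; (−1)^{1·-3·1}·(+1)^-3·(+1)^1 = -1.
v=11: a=11^8·(≡9), b=11^3·(≡3) mod 11; (9|11)=+1, (3|11)=+1; (−1)^{8·3·5}·(+1)^3·(+1)^8 = +1.
v=2: v_2(a)=-8, v_2(b)=-13; units ≡ 1, 7 (mod 8); ε·ε+αω+βω = 0·1+-8·0+-13·0 ≡ 0  ⇒  (a,b)_2 = +1.
v=∞: 1785 > 0 and 462 > 0  ⇒  (a,b)_∞ = +1.
v=7: a=7^3·(≡3), b=7^3·(≡5) mod 7; (3|7)=-1, (5|7)=-1; (−1)^{3·3·3}·(-1)^3·(-1)^3 = -1.
v=17: a=17^1·(≡5), b=17^0·(≡6) mod 17; (5|17)=-1, (6|17)=-1; (−1)^{1·0·8}·(-1)^0·(-1)^1 = -1.
v=5: a=5^-1·(≡3), b=5^-2·(≡3) mod 5; (3|5)=-1, (3|5)=-1; (−1)^{-1·-2·2}·(-1)^-2·(-1)^-1 = -1.
Ram(1785, 462) = {3, 5, 7, 17}; no ℚ_3-point on the conic.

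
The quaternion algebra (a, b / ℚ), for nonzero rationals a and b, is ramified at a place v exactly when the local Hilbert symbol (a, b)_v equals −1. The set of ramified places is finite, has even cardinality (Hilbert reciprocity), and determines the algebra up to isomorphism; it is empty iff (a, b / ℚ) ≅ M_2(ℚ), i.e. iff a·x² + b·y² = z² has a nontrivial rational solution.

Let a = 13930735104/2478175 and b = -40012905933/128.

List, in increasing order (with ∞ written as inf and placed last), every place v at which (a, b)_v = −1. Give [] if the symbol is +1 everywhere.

(a, b) ≡ (58058, -986) mod (ℚ^×)²; places V = {2, 3, 5, 7, 11, 13, 17, 29, ∞}.
(a,b)_13: α=1, u≡5; β=2, v≡5 (mod 13); (5|13)=-1, (5|13)=-1; sign (−1)^0·-1^2·-1^1 = -1.
(a,b)_3: α=8, u≡2; β=4, v≡1 (mod 3); (2|3)=-1, (1|3)=+1; sign (−1)^0·-1^4·+1^8 = +1.
(a,b)_∞: sgn(58058)=+, sgn(-986)=−, so +1.
(a,b)_17: α=-2, u≡10; β=1, v≡10 (mod 17); (10|17)=-1, (10|17)=-1; sign (−1)^0·-1^1·-1^-2 = -1.
(a,b)_5: α=-2, u≡2; β=0, v≡4 (mod 5); (2|5)=-1, (4|5)=+1; sign (−1)^0·-1^0·+1^-2 = +1.
(a,b)_29: α=1, u≡22; β=1, v≡13 (mod 29); (22|29)=+1, (13|29)=+1; sign (−1)^0·+1^1·+1^1 = +1.
(a,b)_11: α=1, u≡5; β=2, v≡4 (mod 11); (5|11)=+1, (4|11)=+1; sign (−1)^0·+1^2·+1^1 = +1.
(a,b)_7: α=-3, u≡6; β=2, v≡2 (mod 7); (6|7)=-1, (2|7)=+1; sign (−1)^0·-1^2·+1^-3 = +1.
(a,b)_2: α=9, β=-7; u≡5, v≡3 (mod 8); ε(u)ε(v)=0·1, αω(v)=9·1, βω(u)=-7·1; sum ≡ 0  ⇒  +1.
|Ram(58058, -986)| = 2, even; anisotropic at {13, 17}.

[13, 17]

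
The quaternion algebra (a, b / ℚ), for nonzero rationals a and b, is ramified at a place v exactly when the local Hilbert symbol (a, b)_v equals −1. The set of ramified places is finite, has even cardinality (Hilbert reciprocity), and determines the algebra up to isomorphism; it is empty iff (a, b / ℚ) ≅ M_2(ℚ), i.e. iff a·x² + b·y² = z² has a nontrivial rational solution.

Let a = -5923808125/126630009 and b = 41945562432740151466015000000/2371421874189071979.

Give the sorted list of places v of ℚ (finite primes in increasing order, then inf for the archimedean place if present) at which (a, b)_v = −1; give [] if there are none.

(a, b) ≡ (-17917, 104819165) mod (ℚ^×)²; places V = {2, 3, 5, 7, 11, 19, 23, 31, 41, 43, 47, ∞}.
(a,b)_31: α=-2, u≡25; β=-4, v≡12 (mod 31); (25|31)=+1, (12|31)=-1; sign (−1)^0·+1^-4·-1^-2 = +1.
(a,b)_41: α=1, u≡29; β=3, v≡9 (mod 41); (29|41)=-1, (9|41)=+1; sign (−1)^0·-1^3·+1^1 = -1.
(a,b)_43: α=0, u≡38; β=1, v≡7 (mod 43); (38|43)=+1, (7|43)=-1; sign (−1)^0·+1^1·-1^0 = +1.
(a,b)_7: α=0, u≡5; β=2, v≡5 (mod 7); (5|7)=-1, (5|7)=-1; sign (−1)^0·-1^2·-1^0 = +1.
(a,b)_19: α=1, u≡7; β=2, v≡14 (mod 19); (7|19)=+1, (14|19)=-1; sign (−1)^0·+1^2·-1^1 = -1.
(a,b)_3: α=-2, u≡2; β=-2, v≡2 (mod 3); (2|3)=-1, (2|3)=-1; sign (−1)^0·-1^-2·-1^-2 = +1.
(a,b)_47: α=0, u≡24; β=1, v≡31 (mod 47); (24|47)=+1, (31|47)=-1; sign (−1)^0·+1^1·-1^0 = +1.
(a,b)_∞: sgn(-17917)=−, sgn(104819165)=+, so +1.
(a,b)_23: α=3, u≡8; β=7, v≡15 (mod 23); (8|23)=+1, (15|23)=-1; sign (−1)^1·+1^7·-1^3 = +1.
(a,b)_2: α=0, β=6; u≡3, v≡5 (mod 8); ε(u)ε(v)=1·0, αω(v)=0·1, βω(u)=6·1; sum ≡ 0  ⇒  +1.
(a,b)_5: α=4, u≡3; β=7, v≡3 (mod 5); (3|5)=-1, (3|5)=-1; sign (−1)^0·-1^7·-1^4 = -1.
(a,b)_11: α=-4, u≡6; β=-11, v≡9 (mod 11); (6|11)=-1, (9|11)=+1; sign (−1)^0·-1^-11·+1^-4 = -1.
|Ram(-17917, 104819165)| = 4, even; anisotropic at {5, 11, 19, 41}.

[5, 11, 19, 41]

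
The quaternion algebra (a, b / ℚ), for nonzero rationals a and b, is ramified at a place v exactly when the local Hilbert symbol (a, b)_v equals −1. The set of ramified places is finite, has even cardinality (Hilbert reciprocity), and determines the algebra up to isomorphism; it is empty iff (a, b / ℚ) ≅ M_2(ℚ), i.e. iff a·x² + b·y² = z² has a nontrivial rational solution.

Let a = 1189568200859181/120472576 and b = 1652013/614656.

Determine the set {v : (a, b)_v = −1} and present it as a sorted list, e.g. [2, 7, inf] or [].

[3, 31, 41, 43]

(a, b) ≡ (1498421301, 1517) mod (ℚ^×)²; places V = {2, 3, 7, 11, 13, 19, 31, 37, 41, 43, ∞}.
(a,b)_∞: sgn(1498421301)=+, sgn(1517)=+, so +1.
(a,b)_11: α=2, u≡1; β=2, v≡10 (mod 11); (1|11)=+1, (10|11)=-1; sign (−1)^0·+1^2·-1^2 = +1.
(a,b)_2: α=-10, β=-8; u≡5, v≡5 (mod 8); ε(u)ε(v)=0·0, αω(v)=-10·1, βω(u)=-8·1; sum ≡ 0  ⇒  +1.
(a,b)_31: α=1, u≡5; β=0, v≡11 (mod 31); (5|31)=+1, (11|31)=-1; sign (−1)^0·+1^0·-1^1 = -1.
(a,b)_41: α=1, u≡24; β=1, v≡16 (mod 41); (24|41)=-1, (16|41)=+1; sign (−1)^0·-1^1·+1^1 = -1.
(a,b)_3: α=9, u≡2; β=2, v≡2 (mod 3); (2|3)=-1, (2|3)=-1; sign (−1)^0·-1^2·-1^9 = -1.
(a,b)_13: α=1, u≡10; β=0, v≡4 (mod 13); (10|13)=+1, (4|13)=+1; sign (−1)^0·+1^0·+1^1 = +1.
(a,b)_37: α=1, u≡7; β=1, v≡30 (mod 37); (7|37)=+1, (30|37)=+1; sign (−1)^0·+1^1·+1^1 = +1.
(a,b)_7: α=-6, u≡5; β=-4, v≡5 (mod 7); (5|7)=-1, (5|7)=-1; sign (−1)^0·-1^-4·-1^-6 = +1.
(a,b)_19: α=1, u≡18; β=0, v≡16 (mod 19); (18|19)=-1, (16|19)=+1; sign (−1)^0·-1^0·+1^1 = +1.
(a,b)_43: α=1, u≡34; β=0, v≡12 (mod 43); (34|43)=-1, (12|43)=-1; sign (−1)^0·-1^0·-1^1 = -1.
|Ram(1498421301, 1517)| = 4, even; anisotropic at {3, 31, 41, 43}.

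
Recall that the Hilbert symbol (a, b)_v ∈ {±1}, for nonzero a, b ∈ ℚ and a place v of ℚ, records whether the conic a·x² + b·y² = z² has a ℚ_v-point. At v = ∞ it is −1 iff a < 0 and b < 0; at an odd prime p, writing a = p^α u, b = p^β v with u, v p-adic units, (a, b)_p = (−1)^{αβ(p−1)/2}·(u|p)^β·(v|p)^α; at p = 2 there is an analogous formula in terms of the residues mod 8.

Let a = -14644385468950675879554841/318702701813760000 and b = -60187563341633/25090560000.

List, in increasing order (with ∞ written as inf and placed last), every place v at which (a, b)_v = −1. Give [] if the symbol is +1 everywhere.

(a, b) ≡ (-12121, -17) mod (ℚ^×)²; places V = {2, 3, 5, 7, 11, 13, 17, 23, 29, 31, ∞}.
(a,b)_7: α=6, u≡5; β=2, v≡2 (mod 7); (5|7)=-1, (2|7)=+1; sign (−1)^0·-1^2·+1^6 = +1.
(a,b)_3: α=-12, u≡2; β=-4, v≡1 (mod 3); (2|3)=-1, (1|3)=+1; sign (−1)^0·-1^-4·+1^-12 = +1.
(a,b)_13: α=4, u≡11; β=2, v≡10 (mod 13); (11|13)=-1, (10|13)=+1; sign (−1)^0·-1^2·+1^4 = +1.
(a,b)_∞: sgn(-12121)=−, sgn(-17)=−, so -1.
(a,b)_11: α=-4, u≡3; β=-2, v≡9 (mod 11); (3|11)=+1, (9|11)=+1; sign (−1)^0·+1^-2·+1^-4 = +1.
(a,b)_31: α=3, u≡11; β=2, v≡2 (mod 31); (11|31)=-1, (2|31)=+1; sign (−1)^0·-1^2·+1^3 = +1.
(a,b)_2: α=-16, β=-12; u≡7, v≡7 (mod 8); ε(u)ε(v)=1·1, αω(v)=-16·0, βω(u)=-12·0; sum ≡ 1  ⇒  -1.
(a,b)_17: α=1, u≡8; β=1, v≡9 (mod 17); (8|17)=+1, (9|17)=+1; sign (−1)^0·+1^1·+1^1 = +1.
(a,b)_5: α=-4, u≡4; β=-4, v≡2 (mod 5); (4|5)=+1, (2|5)=-1; sign (−1)^0·+1^-4·-1^-4 = +1.
(a,b)_29: α=4, u≡6; β=2, v≡10 (mod 29); (6|29)=+1, (10|29)=-1; sign (−1)^0·+1^2·-1^4 = +1.
(a,b)_23: α=3, u≡13; β=2, v≡1 (mod 23); (13|23)=+1, (1|23)=+1; sign (−1)^0·+1^2·+1^3 = +1.
|Ram(-12121, -17)| = 2, even; anisotropic at {2, ∞}.

[2, inf]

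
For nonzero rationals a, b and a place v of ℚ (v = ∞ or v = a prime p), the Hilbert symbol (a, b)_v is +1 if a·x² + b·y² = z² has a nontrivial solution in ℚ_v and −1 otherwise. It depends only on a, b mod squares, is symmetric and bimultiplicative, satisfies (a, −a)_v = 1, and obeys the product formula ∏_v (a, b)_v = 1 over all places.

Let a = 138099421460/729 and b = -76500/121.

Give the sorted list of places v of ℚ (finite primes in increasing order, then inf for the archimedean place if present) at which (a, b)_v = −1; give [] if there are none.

Mod squares: a ≡ 85085, b ≡ -85. Check v ∈ {∞, 2, 3, 5, 7, 11, 13, 17}.
v=3: a=3^-6·(≡2), b=3^2·(≡2) mod 3; (2|3)=-1, (2|3)=-1; (−1)^{-6·2·1}·(-1)^2·(-1)^-6 = +1.
v=7: a=7^5·(≡5), b=7^0·(≡5) mod 7; (5|7)=-1, (5|7)=-1; (−1)^{5·0·3}·(-1)^0·(-1)^5 = -1.
v=5: a=5^1·(≡3), b=5^3·(≡3) mod 5; (3|5)=-1, (3|5)=-1; (−1)^{1·3·2}·(-1)^3·(-1)^1 = +1.
v=13: a=13^3·(≡8), b=13^0·(≡11) mod 13; (8|13)=-1, (11|13)=-1; (−1)^{3·0·6}·(-1)^0·(-1)^3 = -1.
v=11: a=11^1·(≡10), b=11^-2·(≡5) mod 11; (10|11)=-1, (5|11)=+1; (−1)^{1·-2·5}·(-1)^-2·(+1)^1 = +1.
v=∞: 85085 > 0 and -85 < 0  ⇒  (a,b)_∞ = +1.
v=2: v_2(a)=2, v_2(b)=2; units ≡ 5, 3 (mod 8); ε·ε+αω+βω = 0·1+2·1+2·1 ≡ 0  ⇒  (a,b)_2 = +1.
v=17: a=17^1·(≡5), b=17^1·(≡11) mod 17; (5|17)=-1, (11|17)=-1; (−1)^{1·1·8}·(-1)^1·(-1)^1 = +1.
Ram(85085, -85) = {7, 13}; no ℚ_7-point on the conic.

[7, 13]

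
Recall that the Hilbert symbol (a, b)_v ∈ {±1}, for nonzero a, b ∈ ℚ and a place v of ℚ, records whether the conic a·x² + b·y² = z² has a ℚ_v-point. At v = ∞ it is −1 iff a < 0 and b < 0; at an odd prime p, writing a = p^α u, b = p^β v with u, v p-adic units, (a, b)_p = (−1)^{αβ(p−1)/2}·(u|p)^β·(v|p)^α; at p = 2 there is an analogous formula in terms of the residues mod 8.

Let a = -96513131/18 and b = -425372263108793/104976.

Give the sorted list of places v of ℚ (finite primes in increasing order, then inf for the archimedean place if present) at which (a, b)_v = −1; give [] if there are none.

[13, inf]

(a, b) ≡ (-140998, -1073) mod (ℚ^×)²; places V = {2, 3, 7, 11, 13, 17, 29, 37, ∞}.
(a,b)_∞: sgn(-140998)=−, sgn(-1073)=−, so -1.
(a,b)_13: α=1, u≡1; β=2, v≡7 (mod 13); (1|13)=+1, (7|13)=-1; sign (−1)^0·+1^2·-1^1 = -1.
(a,b)_7: α=0, u≡5; β=2, v≡6 (mod 7); (5|7)=-1, (6|7)=-1; sign (−1)^0·-1^2·-1^0 = +1.
(a,b)_37: α=2, u≡28; β=3, v≡5 (mod 37); (28|37)=+1, (5|37)=-1; sign (−1)^0·+1^3·-1^2 = +1.
(a,b)_11: α=1, u≡6; β=2, v≡5 (mod 11); (6|11)=-1, (5|11)=+1; sign (−1)^0·-1^2·+1^1 = +1.
(a,b)_3: α=-2, u≡2; β=-8, v≡1 (mod 3); (2|3)=-1, (1|3)=+1; sign (−1)^0·-1^-8·+1^-2 = +1.
(a,b)_2: α=-1, β=-4; u≡5, v≡7 (mod 8); ε(u)ε(v)=0·1, αω(v)=-1·0, βω(u)=-4·1; sum ≡ 0  ⇒  +1.
(a,b)_17: α=1, u≡9; β=2, v≡13 (mod 17); (9|17)=+1, (13|17)=+1; sign (−1)^0·+1^2·+1^1 = +1.
(a,b)_29: α=1, u≡21; β=1, v≡26 (mod 29); (21|29)=-1, (26|29)=-1; sign (−1)^0·-1^1·-1^1 = +1.
(-140998, -1073 / ℚ) ramifies at {13, ∞}: a division algebra.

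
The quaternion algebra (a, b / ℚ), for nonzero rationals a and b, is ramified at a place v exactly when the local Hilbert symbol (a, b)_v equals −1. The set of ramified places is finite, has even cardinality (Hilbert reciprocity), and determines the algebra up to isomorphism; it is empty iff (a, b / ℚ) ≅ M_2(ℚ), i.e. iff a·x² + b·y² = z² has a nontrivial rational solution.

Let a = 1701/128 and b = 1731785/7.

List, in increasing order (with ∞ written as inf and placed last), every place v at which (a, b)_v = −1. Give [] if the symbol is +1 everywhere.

[3, 5, 7, 23]

Mod squares: a ≡ 42, b ≡ 8855. Check v ∈ {∞, 2, 3, 5, 7, 11, 23, 37}.
v=7: a=7^1·(≡6), b=7^-1·(≡6) mod 7; (6|7)=-1, (6|7)=-1; (−1)^{1·-1·3}·(-1)^-1·(-1)^1 = -1.
v=2: v_2(a)=-7, v_2(b)=0; units ≡ 5, 7 (mod 8); ε·ε+αω+βω = 0·1+-7·0+0·1 ≡ 0  ⇒  (a,b)_2 = +1.
v=11: a=11^0·(≡1), b=11^1·(≡2) mod 11; (1|11)=+1, (2|11)=-1; (−1)^{0·1·5}·(+1)^1·(-1)^0 = +1.
v=23: a=23^0·(≡7), b=23^1·(≡22) mod 23; (7|23)=-1, (22|23)=-1; (−1)^{0·1·11}·(-1)^1·(-1)^0 = -1.
v=∞: 42 > 0 and 8855 > 0  ⇒  (a,b)_∞ = +1.
v=37: a=37^0·(≡13), b=37^2·(≡1) mod 37; (13|37)=-1, (1|37)=+1; (−1)^{0·2·18}·(-1)^2·(+1)^0 = +1.
v=5: a=5^0·(≡2), b=5^1·(≡1) mod 5; (2|5)=-1, (1|5)=+1; (−1)^{0·1·2}·(-1)^1·(+1)^0 = -1.
v=3: a=3^5·(≡2), b=3^0·(≡2) mod 3; (2|3)=-1, (2|3)=-1; (−1)^{5·0·1}·(-1)^0·(-1)^5 = -1.
Ram(42, 8855) = {3, 5, 7, 23}; no ℚ_3-point on the conic.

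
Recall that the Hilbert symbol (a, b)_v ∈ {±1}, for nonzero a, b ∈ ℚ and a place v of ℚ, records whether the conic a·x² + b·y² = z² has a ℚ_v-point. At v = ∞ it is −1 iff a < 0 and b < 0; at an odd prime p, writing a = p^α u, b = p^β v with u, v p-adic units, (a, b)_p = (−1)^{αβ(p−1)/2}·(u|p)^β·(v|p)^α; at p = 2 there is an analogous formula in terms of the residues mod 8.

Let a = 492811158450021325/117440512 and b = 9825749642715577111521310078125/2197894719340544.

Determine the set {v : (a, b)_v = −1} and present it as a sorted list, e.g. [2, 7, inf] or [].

[7, 43]

Mod squares: a ≡ 9331, b ≡ 70. Check v ∈ {∞, 2, 3, 5, 7, 13, 19, 23, 31, 37, 43, 47, 53}.
v=5: a=5^2·(≡4), b=5^7·(≡1) mod 5; (4|5)=+1, (1|5)=+1; (−1)^{2·7·2}·(+1)^7·(+1)^2 = +1.
v=13: a=13^0·(≡10), b=13^2·(≡7) mod 13; (10|13)=+1, (7|13)=-1; (−1)^{0·2·6}·(+1)^2·(-1)^0 = +1.
v=7: a=7^-1·(≡5), b=7^-3·(≡5) mod 7; (5|7)=-1, (5|7)=-1; (−1)^{-1·-3·3}·(-1)^-3·(-1)^-1 = -1.
v=37: a=37^4·(≡27), b=37^6·(≡10) mod 37; (27|37)=+1, (10|37)=+1; (−1)^{4·6·18}·(+1)^6·(+1)^4 = +1.
v=2: v_2(a)=-24, v_2(b)=-25; units ≡ 3, 3 (mod 8); ε·ε+αω+βω = 1·1+-24·1+-25·1 ≡ 0  ⇒  (a,b)_2 = +1.
v=19: a=19^0·(≡13), b=19^-2·(≡3) mod 19; (13|19)=-1, (3|19)=-1; (−1)^{0·-2·9}·(-1)^-2·(-1)^0 = +1.
v=23: a=23^0·(≡6), b=23^-2·(≡9) mod 23; (6|23)=+1, (9|23)=+1; (−1)^{0·-2·11}·(+1)^-2·(+1)^0 = +1.
v=∞: 9331 > 0 and 70 > 0  ⇒  (a,b)_∞ = +1.
v=31: a=31^1·(≡24), b=31^0·(≡28) mod 31; (24|31)=-1, (28|31)=+1; (−1)^{1·0·15}·(-1)^0·(+1)^1 = +1.
v=47: a=47^0·(≡18), b=47^2·(≡20) mod 47; (18|47)=+1, (20|47)=-1; (−1)^{0·2·23}·(+1)^2·(-1)^0 = +1.
v=43: a=43^1·(≡22), b=43^2·(≡3) mod 43; (22|43)=-1, (3|43)=-1; (−1)^{1·2·21}·(-1)^2·(-1)^1 = -1.
v=3: a=3^0·(≡1), b=3^2·(≡1) mod 3; (1|3)=+1, (1|3)=+1; (−1)^{0·2·1}·(+1)^2·(+1)^0 = +1.
v=53: a=53^4·(≡33), b=53^4·(≡36) mod 53; (33|53)=-1, (36|53)=+1; (−1)^{4·4·26}·(-1)^4·(+1)^4 = +1.
Ram(9331, 70) = {7, 43}; no ℚ_7-point on the conic.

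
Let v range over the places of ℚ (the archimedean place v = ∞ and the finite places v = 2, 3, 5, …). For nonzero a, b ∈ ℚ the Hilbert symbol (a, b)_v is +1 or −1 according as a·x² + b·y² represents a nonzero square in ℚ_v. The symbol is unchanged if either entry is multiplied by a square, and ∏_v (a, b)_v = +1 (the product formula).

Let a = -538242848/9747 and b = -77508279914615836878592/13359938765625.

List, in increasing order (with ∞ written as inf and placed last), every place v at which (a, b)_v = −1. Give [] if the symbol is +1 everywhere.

[3, 7, 13, inf]

Mod squares: a ≡ -2886, b ≡ -7. Check v ∈ {∞, 2, 3, 5, 7, 11, 13, 17, 19, 23, 37}.
v=∞: -2886 < 0 and -7 < 0  ⇒  (a,b)_∞ = -1.
v=2: v_2(a)=5, v_2(b)=8; units ≡ 5, 1 (mod 8); ε·ε+αω+βω = 0·0+5·0+8·1 ≡ 0  ⇒  (a,b)_2 = +1.
v=3: a=3^-3·(≡1), b=3^-8·(≡2) mod 3; (1|3)=+1, (2|3)=-1; (−1)^{-3·-8·1}·(+1)^-8·(-1)^-3 = -1.
v=19: a=19^-2·(≡12), b=19^-4·(≡10) mod 19; (12|19)=-1, (10|19)=-1; (−1)^{-2·-4·9}·(-1)^-4·(-1)^-2 = +1.
v=11: a=11^2·(≡2), b=11^4·(≡1) mod 11; (2|11)=-1, (1|11)=+1; (−1)^{2·4·5}·(-1)^4·(+1)^2 = +1.
v=23: a=23^0·(≡9), b=23^2·(≡1) mod 23; (9|23)=+1, (1|23)=+1; (−1)^{0·2·11}·(+1)^2·(+1)^0 = +1.
v=5: a=5^0·(≡1), b=5^-6·(≡3) mod 5; (1|5)=+1, (3|5)=-1; (−1)^{0·-6·2}·(+1)^-6·(-1)^0 = +1.
v=13: a=13^1·(≡4), b=13^2·(≡6) mod 13; (4|13)=+1, (6|13)=-1; (−1)^{1·2·6}·(+1)^2·(-1)^1 = -1.
v=37: a=37^1·(≡7), b=37^2·(≡4) mod 37; (7|37)=+1, (4|37)=+1; (−1)^{1·2·18}·(+1)^2·(+1)^1 = +1.
v=17: a=17^2·(≡9), b=17^6·(≡14) mod 17; (9|17)=+1, (14|17)=-1; (−1)^{2·6·8}·(+1)^6·(-1)^2 = +1.
v=7: a=7^0·(≡6), b=7^1·(≡6) mod 7; (6|7)=-1, (6|7)=-1; (−1)^{0·1·3}·(-1)^1·(-1)^0 = -1.
|Ram(-2886, -7)| = 4, even; anisotropic at {3, 7, 13, ∞}.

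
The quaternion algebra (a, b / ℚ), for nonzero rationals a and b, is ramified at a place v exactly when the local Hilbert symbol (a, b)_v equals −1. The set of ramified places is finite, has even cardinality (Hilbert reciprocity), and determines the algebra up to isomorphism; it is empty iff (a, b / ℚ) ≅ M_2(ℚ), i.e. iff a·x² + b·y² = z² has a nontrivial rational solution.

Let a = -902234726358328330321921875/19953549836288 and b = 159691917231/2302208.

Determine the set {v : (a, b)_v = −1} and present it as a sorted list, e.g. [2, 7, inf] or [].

[17, 19, 37, 43]

(a, b) ≡ (-152779, 5652823) mod (ℚ^×)²; places V = {2, 3, 5, 7, 11, 17, 19, 23, 37, 43, ∞}.
(a,b)_7: α=2, u≡3; β=2, v≡2 (mod 7); (3|7)=-1, (2|7)=+1; sign (−1)^0·-1^2·+1^2 = +1.
(a,b)_3: α=4, u≡2; β=4, v≡1 (mod 3); (2|3)=-1, (1|3)=+1; sign (−1)^0·-1^4·+1^4 = +1.
(a,b)_5: α=6, u≡4; β=0, v≡2 (mod 5); (4|5)=+1, (2|5)=-1; sign (−1)^0·+1^0·-1^6 = +1.
(a,b)_2: α=-22, β=-8; u≡5, v≡7 (mod 8); ε(u)ε(v)=0·1, αω(v)=-22·0, βω(u)=-8·1; sum ≡ 0  ⇒  +1.
(a,b)_∞: sgn(-152779)=−, sgn(5652823)=+, so +1.
(a,b)_37: α=2, u≡35; β=1, v≡5 (mod 37); (35|37)=-1, (5|37)=-1; sign (−1)^0·-1^1·-1^2 = -1.
(a,b)_23: α=-4, u≡21; β=-2, v≡19 (mod 23); (21|23)=-1, (19|23)=-1; sign (−1)^0·-1^-2·-1^-4 = +1.
(a,b)_17: α=-1, u≡10; β=-1, v≡9 (mod 17); (10|17)=-1, (9|17)=+1; sign (−1)^0·-1^-1·+1^-1 = -1.
(a,b)_19: α=3, u≡18; β=1, v≡3 (mod 19); (18|19)=-1, (3|19)=-1; sign (−1)^1·-1^1·-1^3 = -1.
(a,b)_43: α=3, u≡24; β=1, v≡11 (mod 43); (24|43)=+1, (11|43)=+1; sign (−1)^1·+1^1·+1^3 = -1.
(a,b)_11: α=7, u≡4; β=3, v≡6 (mod 11); (4|11)=+1, (6|11)=-1; sign (−1)^1·+1^3·-1^7 = +1.
(-152779, 5652823 / ℚ) ramifies at {17, 19, 37, 43}: a division algebra.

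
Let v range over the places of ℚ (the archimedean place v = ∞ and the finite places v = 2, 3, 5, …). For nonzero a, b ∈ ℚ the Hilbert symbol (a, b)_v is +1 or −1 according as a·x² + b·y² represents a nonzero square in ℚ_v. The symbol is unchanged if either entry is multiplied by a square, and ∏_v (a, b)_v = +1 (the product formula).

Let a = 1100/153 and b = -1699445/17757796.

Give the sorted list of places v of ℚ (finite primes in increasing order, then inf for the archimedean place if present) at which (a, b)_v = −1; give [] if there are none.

[2, 5, 11, 17]

(a, b) ≡ (187, -5) mod (ℚ^×)²; places V = {2, 3, 5, 7, 11, 17, 43, 53, ∞}.
(a,b)_2: α=2, β=-2; u≡3, v≡3 (mod 8); ε(u)ε(v)=1·1, αω(v)=2·1, βω(u)=-2·1; sum ≡ 1  ⇒  -1.
(a,b)_43: α=0, u≡10; β=-2, v≡23 (mod 43); (10|43)=+1, (23|43)=+1; sign (−1)^0·+1^-2·+1^0 = +1.
(a,b)_17: α=-1, u≡7; β=0, v≡7 (mod 17); (7|17)=-1, (7|17)=-1; sign (−1)^0·-1^0·-1^-1 = -1.
(a,b)_53: α=0, u≡11; β=2, v≡18 (mod 53); (11|53)=+1, (18|53)=-1; sign (−1)^0·+1^2·-1^0 = +1.
(a,b)_∞: sgn(187)=+, sgn(-5)=−, so +1.
(a,b)_3: α=-2, u≡1; β=0, v≡1 (mod 3); (1|3)=+1, (1|3)=+1; sign (−1)^0·+1^0·+1^-2 = +1.
(a,b)_5: α=2, u≡3; β=1, v≡1 (mod 5); (3|5)=-1, (1|5)=+1; sign (−1)^0·-1^1·+1^2 = -1.
(a,b)_11: α=1, u≡10; β=2, v≡2 (mod 11); (10|11)=-1, (2|11)=-1; sign (−1)^0·-1^2·-1^1 = -1.
(a,b)_7: α=0, u≡6; β=-4, v≡2 (mod 7); (6|7)=-1, (2|7)=+1; sign (−1)^0·-1^-4·+1^0 = +1.
|Ram(187, -5)| = 4, even; anisotropic at {2, 5, 11, 17}.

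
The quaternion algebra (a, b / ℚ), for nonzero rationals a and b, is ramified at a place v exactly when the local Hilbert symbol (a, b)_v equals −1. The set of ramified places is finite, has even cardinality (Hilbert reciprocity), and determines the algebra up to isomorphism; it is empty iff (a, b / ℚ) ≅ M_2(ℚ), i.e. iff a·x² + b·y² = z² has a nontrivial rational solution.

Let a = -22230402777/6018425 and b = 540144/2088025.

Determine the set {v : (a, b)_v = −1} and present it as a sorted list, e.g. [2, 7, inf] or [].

[2, 17, 29, 31]

Mod squares: a ≡ -45849, b ≡ 31. Check v ∈ {∞, 2, 3, 5, 7, 11, 17, 29, 31}.
v=2: v_2(a)=0, v_2(b)=4; units ≡ 7, 7 (mod 8); ε·ε+αω+βω = 1·1+0·0+4·0 ≡ 1  ⇒  (a,b)_2 = -1.
v=3: a=3^5·(≡2), b=3^2·(≡1) mod 3; (2|3)=-1, (1|3)=+1; (−1)^{5·2·1}·(-1)^2·(+1)^5 = +1.
v=31: a=31^1·(≡16), b=31^1·(≡28) mod 31; (16|31)=+1, (28|31)=+1; (−1)^{1·1·15}·(+1)^1·(+1)^1 = -1.
v=29: a=29^3·(≡27), b=29^0·(≡17) mod 29; (27|29)=-1, (17|29)=-1; (−1)^{3·0·14}·(-1)^0·(-1)^3 = -1.
v=7: a=7^-2·(≡4), b=7^0·(≡5) mod 7; (4|7)=+1, (5|7)=-1; (−1)^{-2·0·3}·(+1)^0·(-1)^-2 = +1.
v=11: a=11^2·(≡8), b=11^2·(≡4) mod 11; (8|11)=-1, (4|11)=+1; (−1)^{2·2·5}·(-1)^2·(+1)^2 = +1.
v=17: a=17^-3·(≡7), b=17^-4·(≡11) mod 17; (7|17)=-1, (11|17)=-1; (−1)^{-3·-4·8}·(-1)^-4·(-1)^-3 = -1.
v=∞: -45849 < 0 and 31 > 0  ⇒  (a,b)_∞ = +1.
v=5: a=5^-2·(≡4), b=5^-2·(≡4) mod 5; (4|5)=+1, (4|5)=+1; (−1)^{-2·-2·2}·(+1)^-2·(+1)^-2 = +1.
Ram(-45849, 31) = {2, 17, 29, 31}; no ℚ_2-point on the conic.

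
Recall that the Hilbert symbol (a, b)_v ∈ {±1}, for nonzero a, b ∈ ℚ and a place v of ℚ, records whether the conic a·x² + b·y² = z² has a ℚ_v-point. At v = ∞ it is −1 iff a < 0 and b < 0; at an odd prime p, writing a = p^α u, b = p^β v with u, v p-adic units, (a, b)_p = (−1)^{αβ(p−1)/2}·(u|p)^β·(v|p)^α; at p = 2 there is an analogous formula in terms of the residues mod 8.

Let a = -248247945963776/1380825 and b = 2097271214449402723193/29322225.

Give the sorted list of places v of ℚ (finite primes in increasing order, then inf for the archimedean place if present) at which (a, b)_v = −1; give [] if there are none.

Mod squares: a ≡ -697, b ≡ 8897. Check v ∈ {∞, 2, 3, 5, 7, 11, 17, 19, 31, 41}.
v=19: a=19^-2·(≡11), b=19^-4·(≡5) mod 19; (11|19)=+1, (5|19)=+1; (−1)^{-2·-4·9}·(+1)^-4·(+1)^-2 = +1.
v=2: v_2(a)=8, v_2(b)=0; units ≡ 7, 1 (mod 8); ε·ε+αω+βω = 1·0+8·0+0·0 ≡ 0  ⇒  (a,b)_2 = +1.
v=41: a=41^3·(≡28), b=41^5·(≡22) mod 41; (28|41)=-1, (22|41)=-1; (−1)^{3·5·20}·(-1)^5·(-1)^3 = +1.
v=17: a=17^-1·(≡6), b=17^0·(≡14) mod 17; (6|17)=-1, (14|17)=-1; (−1)^{-1·0·8}·(-1)^0·(-1)^-1 = -1.
v=3: a=3^-2·(≡2), b=3^-2·(≡2) mod 3; (2|3)=-1, (2|3)=-1; (−1)^{-2·-2·1}·(-1)^-2·(-1)^-2 = +1.
v=5: a=5^-2·(≡3), b=5^-2·(≡2) mod 5; (3|5)=-1, (2|5)=-1; (−1)^{-2·-2·2}·(-1)^-2·(-1)^-2 = +1.
v=11: a=11^4·(≡10), b=11^6·(≡3) mod 11; (10|11)=-1, (3|11)=+1; (−1)^{4·6·5}·(-1)^6·(+1)^4 = +1.
v=∞: -697 < 0 and 8897 > 0  ⇒  (a,b)_∞ = +1.
v=31: a=31^2·(≡10), b=31^3·(≡2) mod 31; (10|31)=+1, (2|31)=+1; (−1)^{2·3·15}·(+1)^3·(+1)^2 = +1.
v=7: a=7^0·(≡5), b=7^3·(≡4) mod 7; (5|7)=-1, (4|7)=+1; (−1)^{0·3·3}·(-1)^3·(+1)^0 = -1.
Ram(-697, 8897) = {7, 17}; no ℚ_7-point on the conic.

[7, 17]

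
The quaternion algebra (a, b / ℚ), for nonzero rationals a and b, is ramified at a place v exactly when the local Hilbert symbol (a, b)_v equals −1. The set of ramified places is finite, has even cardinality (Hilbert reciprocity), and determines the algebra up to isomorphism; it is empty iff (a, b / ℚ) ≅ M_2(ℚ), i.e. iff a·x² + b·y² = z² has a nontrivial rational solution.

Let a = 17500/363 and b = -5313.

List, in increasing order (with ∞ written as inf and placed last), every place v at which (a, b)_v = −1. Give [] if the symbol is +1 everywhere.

[11, 23]

(a, b) ≡ (21, -5313) mod (ℚ^×)²; places V = {2, 3, 5, 7, 11, 23, ∞}.
(a,b)_2: α=2, β=0; u≡5, v≡7 (mod 8); ε(u)ε(v)=0·1, αω(v)=2·0, βω(u)=0·1; sum ≡ 0  ⇒  +1.
(a,b)_5: α=4, u≡1; β=0, v≡2 (mod 5); (1|5)=+1, (2|5)=-1; sign (−1)^0·+1^0·-1^4 = +1.
(a,b)_11: α=-2, u≡7; β=1, v≡1 (mod 11); (7|11)=-1, (1|11)=+1; sign (−1)^0·-1^1·+1^-2 = -1.
(a,b)_23: α=0, u≡19; β=1, v≡22 (mod 23); (19|23)=-1, (22|23)=-1; sign (−1)^0·-1^1·-1^0 = -1.
(a,b)_3: α=-1, u≡1; β=1, v≡2 (mod 3); (1|3)=+1, (2|3)=-1; sign (−1)^1·+1^1·-1^-1 = +1.
(a,b)_7: α=1, u≡6; β=1, v≡4 (mod 7); (6|7)=-1, (4|7)=+1; sign (−1)^1·-1^1·+1^1 = +1.
(a,b)_∞: sgn(21)=+, sgn(-5313)=−, so +1.
Ram(21, -5313) = {11, 23}; no ℚ_11-point on the conic.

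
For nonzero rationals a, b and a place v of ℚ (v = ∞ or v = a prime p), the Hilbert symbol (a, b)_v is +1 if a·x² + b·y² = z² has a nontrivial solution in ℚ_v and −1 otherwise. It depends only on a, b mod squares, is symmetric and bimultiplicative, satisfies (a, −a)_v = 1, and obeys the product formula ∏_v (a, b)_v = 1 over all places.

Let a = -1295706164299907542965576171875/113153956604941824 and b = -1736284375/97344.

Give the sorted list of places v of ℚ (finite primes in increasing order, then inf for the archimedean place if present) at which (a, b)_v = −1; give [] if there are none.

(a, b) ≡ (-14763378, -56695) mod (ℚ^×)²; places V = {2, 3, 5, 7, 11, 13, 17, 19, 23, 29, 31, ∞}.
(a,b)_17: α=1, u≡7; β=1, v≡5 (mod 17); (7|17)=-1, (5|17)=-1; sign (−1)^0·-1^1·-1^1 = +1.
(a,b)_29: α=5, u≡7; β=1, v≡11 (mod 29); (7|29)=+1, (11|29)=-1; sign (−1)^0·+1^1·-1^5 = -1.
(a,b)_31: α=1, u≡30; β=0, v≡28 (mod 31); (30|31)=-1, (28|31)=+1; sign (−1)^0·-1^0·+1^1 = +1.
(a,b)_2: α=-9, β=-6; u≡7, v≡1 (mod 8); ε(u)ε(v)=1·0, αω(v)=-9·0, βω(u)=-6·0; sum ≡ 0  ⇒  +1.
(a,b)_13: α=-4, u≡6; β=-2, v≡8 (mod 13); (6|13)=-1, (8|13)=-1; sign (−1)^0·-1^-2·-1^-4 = +1.
(a,b)_19: α=-2, u≡3; β=0, v≡5 (mod 19); (3|19)=-1, (5|19)=+1; sign (−1)^0·-1^0·+1^-2 = +1.
(a,b)_23: α=3, u≡14; β=1, v≡17 (mod 23); (14|23)=-1, (17|23)=-1; sign (−1)^1·-1^1·-1^3 = -1.
(a,b)_11: α=-2, u≡6; β=0, v≡2 (mod 11); (6|11)=-1, (2|11)=-1; sign (−1)^0·-1^0·-1^-2 = +1.
(a,b)_5: α=12, u≡2; β=5, v≡1 (mod 5); (2|5)=-1, (1|5)=+1; sign (−1)^0·-1^5·+1^12 = -1.
(a,b)_∞: sgn(-14763378)=−, sgn(-56695)=−, so -1.
(a,b)_3: α=-11, u≡2; β=-2, v≡2 (mod 3); (2|3)=-1, (2|3)=-1; sign (−1)^0·-1^-2·-1^-11 = -1.
(a,b)_7: α=9, u≡1; β=2, v≡5 (mod 7); (1|7)=+1, (5|7)=-1; sign (−1)^0·+1^2·-1^9 = -1.
(-14763378, -56695 / ℚ) ramifies at {3, 5, 7, 23, 29, ∞}: a division algebra.

[3, 5, 7, 23, 29, inf]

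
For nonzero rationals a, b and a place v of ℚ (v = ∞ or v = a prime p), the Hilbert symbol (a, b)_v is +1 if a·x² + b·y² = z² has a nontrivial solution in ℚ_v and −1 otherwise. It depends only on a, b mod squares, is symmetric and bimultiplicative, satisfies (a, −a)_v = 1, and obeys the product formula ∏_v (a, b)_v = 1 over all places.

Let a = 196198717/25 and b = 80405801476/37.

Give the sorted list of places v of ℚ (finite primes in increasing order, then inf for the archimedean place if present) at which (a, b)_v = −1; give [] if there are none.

[11, 17]

Mod squares: a ≡ 1621477, b ≡ 237133. Check v ∈ {∞, 2, 5, 7, 11, 13, 17, 23, 29, 37}.
v=2: v_2(a)=0, v_2(b)=2; units ≡ 5, 5 (mod 8); ε·ε+αω+βω = 0·0+0·1+2·1 ≡ 0  ⇒  (a,b)_2 = +1.
v=13: a=13^1·(≡11), b=13^1·(≡5) mod 13; (11|13)=-1, (5|13)=-1; (−1)^{1·1·6}·(-1)^1·(-1)^1 = +1.
v=7: a=7^0·(≡2), b=7^2·(≡1) mod 7; (2|7)=+1, (1|7)=+1; (−1)^{0·2·3}·(+1)^2·(+1)^0 = +1.
v=∞: 1621477 > 0 and 237133 > 0  ⇒  (a,b)_∞ = +1.
v=23: a=23^1·(≡12), b=23^2·(≡18) mod 23; (12|23)=+1, (18|23)=+1; (−1)^{1·2·11}·(+1)^2·(+1)^1 = +1.
v=17: a=17^1·(≡7), b=17^1·(≡2) mod 17; (7|17)=-1, (2|17)=+1; (−1)^{1·1·8}·(-1)^1·(+1)^1 = -1.
v=5: a=5^-2·(≡2), b=5^0·(≡3) mod 5; (2|5)=-1, (3|5)=-1; (−1)^{-2·0·2}·(-1)^0·(-1)^-2 = +1.
v=37: a=37^0·(≡3), b=37^-1·(≡23) mod 37; (3|37)=+1, (23|37)=-1; (−1)^{0·-1·18}·(+1)^-1·(-1)^0 = +1.
v=29: a=29^1·(≡6), b=29^1·(≡7) mod 29; (6|29)=+1, (7|29)=+1; (−1)^{1·1·14}·(+1)^1·(+1)^1 = +1.
v=11: a=11^3·(≡6), b=11^2·(≡2) mod 11; (6|11)=-1, (2|11)=-1; (−1)^{3·2·5}·(-1)^2·(-1)^3 = -1.
|Ram(1621477, 237133)| = 2, even; anisotropic at {11, 17}.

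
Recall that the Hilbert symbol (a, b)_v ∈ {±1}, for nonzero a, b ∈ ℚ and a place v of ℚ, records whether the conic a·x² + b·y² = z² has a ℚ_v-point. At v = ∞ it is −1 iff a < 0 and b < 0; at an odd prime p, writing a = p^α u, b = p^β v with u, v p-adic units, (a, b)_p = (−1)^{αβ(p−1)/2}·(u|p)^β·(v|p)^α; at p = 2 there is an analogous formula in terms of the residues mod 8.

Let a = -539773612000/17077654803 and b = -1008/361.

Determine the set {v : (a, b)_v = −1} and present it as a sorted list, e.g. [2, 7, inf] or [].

[3, 5, 31, inf]

Mod squares: a ≡ -34410, b ≡ -7. Check v ∈ {∞, 2, 3, 5, 7, 11, 19, 31, 37}.
v=2: v_2(a)=5, v_2(b)=4; units ≡ 3, 1 (mod 8); ε·ε+αω+βω = 1·0+5·0+4·1 ≡ 0  ⇒  (a,b)_2 = +1.
v=19: a=19^-6·(≡3), b=19^-2·(≡18) mod 19; (3|19)=-1, (18|19)=-1; (−1)^{-6·-2·9}·(-1)^-2·(-1)^-6 = +1.
v=37: a=37^1·(≡14), b=37^0·(≡1) mod 37; (14|37)=-1, (1|37)=+1; (−1)^{1·0·18}·(-1)^0·(+1)^1 = +1.
v=3: a=3^-1·(≡2), b=3^2·(≡2) mod 3; (2|3)=-1, (2|3)=-1; (−1)^{-1·2·1}·(-1)^2·(-1)^-1 = -1.
v=∞: -34410 < 0 and -7 < 0  ⇒  (a,b)_∞ = -1.
v=7: a=7^6·(≡4), b=7^1·(≡6) mod 7; (4|7)=+1, (6|7)=-1; (−1)^{6·1·3}·(+1)^1·(-1)^6 = +1.
v=11: a=11^-2·(≡9), b=11^0·(≡9) mod 11; (9|11)=+1, (9|11)=+1; (−1)^{-2·0·5}·(+1)^0·(+1)^-2 = +1.
v=31: a=31^1·(≡22), b=31^0·(≡24) mod 31; (22|31)=-1, (24|31)=-1; (−1)^{1·0·15}·(-1)^0·(-1)^1 = -1.
v=5: a=5^3·(≡3), b=5^0·(≡2) mod 5; (3|5)=-1, (2|5)=-1; (−1)^{3·0·2}·(-1)^0·(-1)^3 = -1.
|Ram(-34410, -7)| = 4, even; anisotropic at {3, 5, 31, ∞}.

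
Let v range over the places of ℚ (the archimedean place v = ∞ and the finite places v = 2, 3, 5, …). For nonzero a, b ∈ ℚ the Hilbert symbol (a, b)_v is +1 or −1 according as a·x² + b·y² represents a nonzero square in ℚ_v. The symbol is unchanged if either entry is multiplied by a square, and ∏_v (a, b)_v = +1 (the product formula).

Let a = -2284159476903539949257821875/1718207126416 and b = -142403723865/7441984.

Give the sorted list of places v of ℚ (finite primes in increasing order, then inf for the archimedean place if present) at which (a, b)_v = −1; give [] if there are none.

Mod squares: a ≡ -115, b ≡ -2185. Check v ∈ {∞, 2, 3, 5, 11, 13, 19, 23, 31}.
v=3: a=3^6·(≡2), b=3^6·(≡2) mod 3; (2|3)=-1, (2|3)=-1; (−1)^{6·6·1}·(-1)^6·(-1)^6 = +1.
v=∞: -115 < 0 and -2185 < 0  ⇒  (a,b)_∞ = -1.
v=2: v_2(a)=-4, v_2(b)=-6; units ≡ 5, 7 (mod 8); ε·ε+αω+βω = 0·1+-4·0+-6·1 ≡ 0  ⇒  (a,b)_2 = +1.
v=13: a=13^8·(≡7), b=13^2·(≡1) mod 13; (7|13)=-1, (1|13)=+1; (−1)^{8·2·6}·(-1)^2·(+1)^8 = +1.
v=31: a=31^-6·(≡2), b=31^-2·(≡4) mod 31; (2|31)=+1, (4|31)=+1; (−1)^{-6·-2·15}·(+1)^-2·(+1)^-6 = +1.
v=11: a=11^-2·(≡7), b=11^-2·(≡5) mod 11; (7|11)=-1, (5|11)=+1; (−1)^{-2·-2·5}·(-1)^-2·(+1)^-2 = +1.
v=19: a=19^2·(≡3), b=19^1·(≡13) mod 19; (3|19)=-1, (13|19)=-1; (−1)^{2·1·9}·(-1)^1·(-1)^2 = -1.
v=5: a=5^5·(≡2), b=5^1·(≡3) mod 5; (2|5)=-1, (3|5)=-1; (−1)^{5·1·2}·(-1)^1·(-1)^5 = +1.
v=23: a=23^7·(≡3), b=23^3·(≡14) mod 23; (3|23)=+1, (14|23)=-1; (−1)^{7·3·11}·(+1)^3·(-1)^7 = +1.
|Ram(-115, -2185)| = 2, even; anisotropic at {19, ∞}.

[19, inf]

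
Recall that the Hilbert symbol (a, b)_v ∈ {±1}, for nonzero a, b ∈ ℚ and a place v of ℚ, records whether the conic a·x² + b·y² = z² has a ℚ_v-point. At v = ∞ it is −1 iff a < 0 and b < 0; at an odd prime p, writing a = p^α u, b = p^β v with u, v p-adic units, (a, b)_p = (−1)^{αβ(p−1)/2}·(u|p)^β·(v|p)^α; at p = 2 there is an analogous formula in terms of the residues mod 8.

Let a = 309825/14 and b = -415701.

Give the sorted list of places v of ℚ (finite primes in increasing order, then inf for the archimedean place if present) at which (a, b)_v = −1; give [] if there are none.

Mod squares: a ≡ 238, b ≡ -46189. Check v ∈ {∞, 2, 3, 5, 7, 11, 13, 17, 19}.
v=17: a=17^1·(≡11), b=17^1·(≡10) mod 17; (11|17)=-1, (10|17)=-1; (−1)^{1·1·8}·(-1)^1·(-1)^1 = +1.
v=13: a=13^0·(≡9), b=13^1·(≡3) mod 13; (9|13)=+1, (3|13)=+1; (−1)^{0·1·6}·(+1)^1·(+1)^0 = +1.
v=5: a=5^2·(≡2), b=5^0·(≡4) mod 5; (2|5)=-1, (4|5)=+1; (−1)^{2·0·2}·(-1)^0·(+1)^2 = +1.
v=11: a=11^0·(≡7), b=11^1·(≡5) mod 11; (7|11)=-1, (5|11)=+1; (−1)^{0·1·5}·(-1)^1·(+1)^0 = -1.
v=19: a=19^0·(≡13), b=19^1·(≡9) mod 19; (13|19)=-1, (9|19)=+1; (−1)^{0·1·9}·(-1)^1·(+1)^0 = -1.
v=∞: 238 > 0 and -46189 < 0  ⇒  (a,b)_∞ = +1.
v=2: v_2(a)=-1, v_2(b)=0; units ≡ 7, 3 (mod 8); ε·ε+αω+βω = 1·1+-1·1+0·0 ≡ 0  ⇒  (a,b)_2 = +1.
v=7: a=7^-1·(≡6), b=7^0·(≡1) mod 7; (6|7)=-1, (1|7)=+1; (−1)^{-1·0·3}·(-1)^0·(+1)^-1 = +1.
v=3: a=3^6·(≡1), b=3^2·(≡2) mod 3; (1|3)=+1, (2|3)=-1; (−1)^{6·2·1}·(+1)^2·(-1)^6 = +1.
(238, -46189 / ℚ) ramifies at {11, 19}: a division algebra.

[11, 19]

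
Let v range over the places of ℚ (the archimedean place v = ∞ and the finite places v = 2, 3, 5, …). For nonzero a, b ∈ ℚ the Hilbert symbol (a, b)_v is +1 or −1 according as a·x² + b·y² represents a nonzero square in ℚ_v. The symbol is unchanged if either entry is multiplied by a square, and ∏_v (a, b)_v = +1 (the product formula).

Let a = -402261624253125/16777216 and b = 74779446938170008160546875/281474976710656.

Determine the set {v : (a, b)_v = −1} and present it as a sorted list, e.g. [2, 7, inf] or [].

(a, b) ≡ (-2405, 779) mod (ℚ^×)²; places V = {2, 3, 5, 7, 13, 19, 37, 41, ∞}.
(a,b)_∞: sgn(-2405)=−, sgn(779)=+, so +1.
(a,b)_41: α=2, u≡3; β=3, v≡29 (mod 41); (3|41)=-1, (29|41)=-1; sign (−1)^0·-1^3·-1^2 = -1.
(a,b)_5: α=5, u≡4; β=8, v≡1 (mod 5); (4|5)=+1, (1|5)=+1; sign (−1)^0·+1^8·+1^5 = +1.
(a,b)_37: α=1, u≡21; β=2, v≡15 (mod 37); (21|37)=+1, (15|37)=-1; sign (−1)^0·+1^2·-1^1 = -1.
(a,b)_19: α=2, u≡10; β=3, v≡12 (mod 19); (10|19)=-1, (12|19)=-1; sign (−1)^0·-1^3·-1^2 = -1.
(a,b)_3: α=2, u≡1; β=6, v≡2 (mod 3); (1|3)=+1, (2|3)=-1; sign (−1)^0·+1^6·-1^2 = +1.
(a,b)_2: α=-24, β=-48; u≡3, v≡3 (mod 8); ε(u)ε(v)=1·1, αω(v)=-24·1, βω(u)=-48·1; sum ≡ 1  ⇒  -1.
(a,b)_7: α=2, u≡6; β=4, v≡2 (mod 7); (6|7)=-1, (2|7)=+1; sign (−1)^0·-1^4·+1^2 = +1.
(a,b)_13: α=1, u≡3; β=2, v≡3 (mod 13); (3|13)=+1, (3|13)=+1; sign (−1)^0·+1^2·+1^1 = +1.
|Ram(-2405, 779)| = 4, even; anisotropic at {2, 19, 37, 41}.

[2, 19, 37, 41]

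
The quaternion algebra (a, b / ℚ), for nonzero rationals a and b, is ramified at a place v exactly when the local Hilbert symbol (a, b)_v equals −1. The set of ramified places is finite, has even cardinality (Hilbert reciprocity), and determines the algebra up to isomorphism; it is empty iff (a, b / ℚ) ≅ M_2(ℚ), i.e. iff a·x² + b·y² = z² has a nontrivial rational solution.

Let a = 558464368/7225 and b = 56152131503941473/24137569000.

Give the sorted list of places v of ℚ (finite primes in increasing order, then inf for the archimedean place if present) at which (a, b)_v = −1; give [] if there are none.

Mod squares: a ≡ 7, b ≡ 330. Check v ∈ {∞, 2, 3, 5, 7, 11, 13, 17, 29}.
v=5: a=5^-2·(≡2), b=5^-3·(≡4) mod 5; (2|5)=-1, (4|5)=+1; (−1)^{-2·-3·2}·(-1)^-3·(+1)^-2 = -1.
v=7: a=7^3·(≡4), b=7^6·(≡4) mod 7; (4|7)=+1, (4|7)=+1; (−1)^{3·6·3}·(+1)^6·(+1)^3 = +1.
v=2: v_2(a)=4, v_2(b)=-3; units ≡ 7, 5 (mod 8); ε·ε+αω+βω = 1·0+4·1+-3·0 ≡ 0  ⇒  (a,b)_2 = +1.
v=17: a=17^-2·(≡11), b=17^-6·(≡7) mod 17; (11|17)=-1, (7|17)=-1; (−1)^{-2·-6·8}·(-1)^-6·(-1)^-2 = +1.
v=11: a=11^2·(≡8), b=11^3·(≡2) mod 11; (8|11)=-1, (2|11)=-1; (−1)^{2·3·5}·(-1)^3·(-1)^2 = -1.
v=29: a=29^2·(≡16), b=29^4·(≡17) mod 29; (16|29)=+1, (17|29)=-1; (−1)^{2·4·14}·(+1)^4·(-1)^2 = +1.
v=∞: 7 > 0 and 330 > 0  ⇒  (a,b)_∞ = +1.
v=13: a=13^0·(≡2), b=13^2·(≡6) mod 13; (2|13)=-1, (6|13)=-1; (−1)^{0·2·6}·(-1)^2·(-1)^0 = +1.
v=3: a=3^0·(≡1), b=3^1·(≡2) mod 3; (1|3)=+1, (2|3)=-1; (−1)^{0·1·1}·(+1)^1·(-1)^0 = +1.
|Ram(7, 330)| = 2, even; anisotropic at {5, 11}.

[5, 11]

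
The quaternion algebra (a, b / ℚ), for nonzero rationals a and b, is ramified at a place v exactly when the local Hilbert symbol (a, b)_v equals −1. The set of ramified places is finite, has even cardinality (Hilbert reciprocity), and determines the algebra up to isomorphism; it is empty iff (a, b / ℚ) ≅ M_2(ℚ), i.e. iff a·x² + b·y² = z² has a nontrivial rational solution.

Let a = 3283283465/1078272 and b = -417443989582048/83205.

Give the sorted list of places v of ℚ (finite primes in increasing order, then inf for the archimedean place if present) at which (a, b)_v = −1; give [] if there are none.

[2, 5, 11, 13, 19, 47]

(a, b) ≡ (33605, -803226710) mod (ℚ^×)²; places V = {2, 3, 5, 7, 11, 13, 17, 19, 23, 31, 37, 43, 47, ∞}.
(a,b)_43: α=0, u≡26; β=-2, v≡42 (mod 43); (26|43)=-1, (42|43)=-1; sign (−1)^0·-1^-2·-1^0 = +1.
(a,b)_23: α=2, u≡9; β=0, v≡6 (mod 23); (9|23)=+1, (6|23)=+1; sign (−1)^0·+1^0·+1^2 = +1.
(a,b)_31: α=0, u≡5; β=2, v≡11 (mod 31); (5|31)=+1, (11|31)=-1; sign (−1)^0·+1^2·-1^0 = +1.
(a,b)_13: α=-1, u≡5; β=3, v≡9 (mod 13); (5|13)=-1, (9|13)=+1; sign (−1)^0·-1^3·+1^-1 = -1.
(a,b)_3: α=-4, u≡2; β=-2, v≡1 (mod 3); (2|3)=-1, (1|3)=+1; sign (−1)^0·-1^-2·+1^-4 = +1.
(a,b)_11: α=1, u≡7; β=1, v≡7 (mod 11); (7|11)=-1, (7|11)=-1; sign (−1)^1·-1^1·-1^1 = -1.
(a,b)_37: α=0, u≡4; β=1, v≡32 (mod 37); (4|37)=+1, (32|37)=-1; sign (−1)^0·+1^1·-1^0 = +1.
(a,b)_19: α=0, u≡12; β=1, v≡7 (mod 19); (12|19)=-1, (7|19)=+1; sign (−1)^0·-1^1·+1^0 = -1.
(a,b)_17: α=0, u≡15; β=1, v≡7 (mod 17); (15|17)=+1, (7|17)=-1; sign (−1)^0·+1^1·-1^0 = +1.
(a,b)_2: α=-10, β=5; u≡5, v≡5 (mod 8); ε(u)ε(v)=0·0, αω(v)=-10·1, βω(u)=5·1; sum ≡ 1  ⇒  -1.
(a,b)_∞: sgn(33605)=+, sgn(-803226710)=−, so +1.
(a,b)_7: α=4, u≡6; β=0, v≡4 (mod 7); (6|7)=-1, (4|7)=+1; sign (−1)^0·-1^0·+1^4 = +1.
(a,b)_47: α=1, u≡43; β=1, v≡13 (mod 47); (43|47)=-1, (13|47)=-1; sign (−1)^1·-1^1·-1^1 = -1.
(a,b)_5: α=1, u≡4; β=-1, v≡2 (mod 5); (4|5)=+1, (2|5)=-1; sign (−1)^0·+1^-1·-1^1 = -1.
(33605, -803226710 / ℚ) ramifies at {2, 5, 11, 13, 19, 47}: a division algebra.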